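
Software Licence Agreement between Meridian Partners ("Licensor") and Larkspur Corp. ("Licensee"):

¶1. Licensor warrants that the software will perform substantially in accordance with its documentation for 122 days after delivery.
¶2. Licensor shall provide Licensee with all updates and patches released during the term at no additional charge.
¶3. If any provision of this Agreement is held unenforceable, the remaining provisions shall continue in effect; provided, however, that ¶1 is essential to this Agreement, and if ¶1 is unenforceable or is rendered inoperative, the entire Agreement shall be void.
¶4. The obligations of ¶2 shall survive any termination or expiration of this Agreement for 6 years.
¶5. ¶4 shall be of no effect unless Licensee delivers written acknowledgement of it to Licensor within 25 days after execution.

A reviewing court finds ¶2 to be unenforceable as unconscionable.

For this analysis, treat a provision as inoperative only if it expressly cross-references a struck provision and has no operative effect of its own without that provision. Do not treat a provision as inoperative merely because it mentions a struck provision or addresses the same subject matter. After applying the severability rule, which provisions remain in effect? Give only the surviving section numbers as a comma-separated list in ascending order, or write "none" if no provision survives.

¶2 is struck. ¶4 operates only by reference to ¶2, so it falls with ¶2. ¶5 merely fixes the acknowledgement condition for ¶4; with ¶4 gone it has nothing to operate on and falls away. ¶3 makes ¶1 an essential term, but ¶1 is unaffected, so the severability proviso in ¶3 preserves the remaining provisions. That leaves ¶1 and ¶3 in effect.

1, 3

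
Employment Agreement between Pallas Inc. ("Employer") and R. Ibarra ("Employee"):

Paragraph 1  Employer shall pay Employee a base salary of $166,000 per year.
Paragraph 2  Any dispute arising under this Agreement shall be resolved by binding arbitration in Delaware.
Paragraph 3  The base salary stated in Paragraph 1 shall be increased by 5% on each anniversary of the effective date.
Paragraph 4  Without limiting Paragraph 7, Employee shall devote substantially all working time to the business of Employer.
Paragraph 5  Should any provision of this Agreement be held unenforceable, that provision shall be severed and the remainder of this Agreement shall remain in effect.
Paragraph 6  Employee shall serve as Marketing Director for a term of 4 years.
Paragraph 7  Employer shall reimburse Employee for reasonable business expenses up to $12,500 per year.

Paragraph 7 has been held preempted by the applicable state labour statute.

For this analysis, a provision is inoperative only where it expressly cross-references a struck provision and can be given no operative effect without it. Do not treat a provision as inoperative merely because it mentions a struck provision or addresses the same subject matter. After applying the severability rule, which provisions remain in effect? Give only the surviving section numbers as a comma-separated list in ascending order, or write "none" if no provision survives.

1, 2, 3, 4, 5, 6

Paragraph 7 is struck. Although Paragraph 4 refers to Paragraph 7, its operative terms do not depend on Paragraph 7, so it remains in effect. Nothing else in the Agreement is defined by reference to Paragraph 7. Under the severability clause in Paragraph 5, the remaining provisions continue in force. That leaves Paragraph 1, Paragraph 2, Paragraph 3, Paragraph 4, Paragraph 5, and Paragraph 6 in effect.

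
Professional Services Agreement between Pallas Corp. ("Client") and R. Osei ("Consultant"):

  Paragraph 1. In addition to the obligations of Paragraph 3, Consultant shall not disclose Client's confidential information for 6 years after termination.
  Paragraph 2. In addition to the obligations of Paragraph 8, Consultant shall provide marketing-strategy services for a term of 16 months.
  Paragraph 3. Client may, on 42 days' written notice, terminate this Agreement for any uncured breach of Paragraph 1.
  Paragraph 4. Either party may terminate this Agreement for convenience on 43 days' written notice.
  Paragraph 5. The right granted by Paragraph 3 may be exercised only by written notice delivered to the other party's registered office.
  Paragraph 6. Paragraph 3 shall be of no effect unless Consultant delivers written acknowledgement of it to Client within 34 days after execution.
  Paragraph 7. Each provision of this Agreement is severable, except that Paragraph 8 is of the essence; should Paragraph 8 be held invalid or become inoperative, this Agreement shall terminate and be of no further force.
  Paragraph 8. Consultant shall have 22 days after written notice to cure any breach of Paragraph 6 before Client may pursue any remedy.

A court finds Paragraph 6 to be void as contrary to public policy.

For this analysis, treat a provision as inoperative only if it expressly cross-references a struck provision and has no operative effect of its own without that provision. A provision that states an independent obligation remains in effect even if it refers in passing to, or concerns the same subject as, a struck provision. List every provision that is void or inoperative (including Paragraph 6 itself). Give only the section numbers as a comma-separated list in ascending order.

1, 2, 3, 4, 5, 6, 7, 8

Paragraph 6 is struck. The only function of Paragraph 8 is the cure period for breach of Paragraph 6, so it cannot stand once Paragraph 6 is removed. Paragraph 7 makes Paragraph 8 an essential term, and Paragraph 8 has been rendered inoperative by the cascade; under Paragraph 7, the entire Agreement is therefore void. No provision of the Agreement survives.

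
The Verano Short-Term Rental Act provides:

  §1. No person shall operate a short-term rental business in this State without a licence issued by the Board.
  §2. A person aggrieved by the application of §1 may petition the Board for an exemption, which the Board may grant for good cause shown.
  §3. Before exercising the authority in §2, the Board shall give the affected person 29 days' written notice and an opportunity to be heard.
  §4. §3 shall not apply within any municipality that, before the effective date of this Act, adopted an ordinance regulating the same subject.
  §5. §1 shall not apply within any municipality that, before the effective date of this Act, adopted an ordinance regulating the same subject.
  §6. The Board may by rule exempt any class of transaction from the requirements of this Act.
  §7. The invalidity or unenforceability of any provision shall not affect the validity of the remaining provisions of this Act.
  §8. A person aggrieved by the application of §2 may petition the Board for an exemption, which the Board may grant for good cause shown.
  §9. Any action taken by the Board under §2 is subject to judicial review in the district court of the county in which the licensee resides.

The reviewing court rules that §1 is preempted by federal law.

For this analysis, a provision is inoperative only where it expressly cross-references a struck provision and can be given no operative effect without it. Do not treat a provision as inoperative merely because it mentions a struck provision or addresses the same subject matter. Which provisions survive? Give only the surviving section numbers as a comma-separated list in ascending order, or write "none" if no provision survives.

6, 7

§1 is struck. §2 merely fixes the exemption procedure for §1; with §1 gone it has nothing to operate on and falls away. §5 operates only by reference to §1, so it falls with §1. §3 operates only by reference to §2, so it falls with §2. §8 has no operative effect of its own apart from §2 and is therefore inoperative. §9 operates only by reference to §2, so it falls with §2. §4 has no operative effect of its own apart from §3 and is therefore inoperative. §7 is a severability clause and preserves every provision that can still be given independent effect. §6 and §7 remain in effect.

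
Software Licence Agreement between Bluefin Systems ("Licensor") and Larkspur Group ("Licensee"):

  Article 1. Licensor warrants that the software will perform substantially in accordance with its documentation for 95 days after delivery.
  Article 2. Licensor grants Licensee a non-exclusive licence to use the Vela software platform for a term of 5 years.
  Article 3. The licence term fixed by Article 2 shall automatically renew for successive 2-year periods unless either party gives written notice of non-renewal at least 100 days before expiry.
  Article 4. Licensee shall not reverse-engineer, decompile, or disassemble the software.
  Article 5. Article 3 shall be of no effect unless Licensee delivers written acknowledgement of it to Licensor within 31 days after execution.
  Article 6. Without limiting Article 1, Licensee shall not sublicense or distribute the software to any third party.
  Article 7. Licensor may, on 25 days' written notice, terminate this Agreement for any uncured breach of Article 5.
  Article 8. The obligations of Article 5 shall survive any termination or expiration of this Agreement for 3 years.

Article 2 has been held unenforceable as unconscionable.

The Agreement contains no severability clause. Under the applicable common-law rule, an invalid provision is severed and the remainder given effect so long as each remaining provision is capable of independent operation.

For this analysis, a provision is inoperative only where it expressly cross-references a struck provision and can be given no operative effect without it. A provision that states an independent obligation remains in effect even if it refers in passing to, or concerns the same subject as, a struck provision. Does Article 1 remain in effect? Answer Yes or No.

Yes

Article 2 is struck. Article 3 has no operative effect of its own apart from Article 2 and is therefore inoperative. Article 5 operates only by reference to Article 3, so it falls with Article 3. The only function of Article 7 is the termination right for breach of Article 5, so it cannot stand once Article 5 is removed. Article 8 has no operative effect of its own apart from Article 5 and is therefore inoperative. Under the stated default rule, only provisions that cannot operate independently fall away; the rest are enforced. Article 1, Article 4, and Article 6 remain in effect. Article 1 is among the surviving provisions, so the answer is yes.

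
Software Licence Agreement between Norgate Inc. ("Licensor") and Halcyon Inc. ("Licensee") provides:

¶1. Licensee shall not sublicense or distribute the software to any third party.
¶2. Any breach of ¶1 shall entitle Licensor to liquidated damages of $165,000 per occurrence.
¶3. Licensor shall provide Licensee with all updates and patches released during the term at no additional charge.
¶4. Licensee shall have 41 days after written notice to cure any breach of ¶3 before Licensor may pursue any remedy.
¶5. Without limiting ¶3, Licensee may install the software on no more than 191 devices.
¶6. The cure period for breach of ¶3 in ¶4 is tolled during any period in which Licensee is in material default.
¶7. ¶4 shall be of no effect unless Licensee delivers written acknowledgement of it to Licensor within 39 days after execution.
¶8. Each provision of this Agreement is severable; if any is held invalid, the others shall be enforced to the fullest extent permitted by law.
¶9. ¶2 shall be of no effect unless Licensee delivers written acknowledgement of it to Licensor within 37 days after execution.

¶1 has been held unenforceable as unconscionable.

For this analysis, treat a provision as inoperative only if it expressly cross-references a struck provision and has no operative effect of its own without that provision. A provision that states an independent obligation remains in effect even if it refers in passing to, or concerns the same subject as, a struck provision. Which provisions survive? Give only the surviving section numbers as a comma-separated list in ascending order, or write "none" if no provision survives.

¶1 is struck. The whole of ¶2 is the liquidated-damages amount, defined by reference to ¶1, so ¶2 cannot stand once ¶1 is removed. The only function of ¶9 is the acknowledgement condition for ¶2, so it cannot stand once ¶2 is removed. ¶8 is a severability clause and preserves every provision that can still be given independent effect. That leaves ¶3, ¶4, ¶5, ¶6, ¶7, and ¶8 in effect.

3, 4, 5, 6, 7, 8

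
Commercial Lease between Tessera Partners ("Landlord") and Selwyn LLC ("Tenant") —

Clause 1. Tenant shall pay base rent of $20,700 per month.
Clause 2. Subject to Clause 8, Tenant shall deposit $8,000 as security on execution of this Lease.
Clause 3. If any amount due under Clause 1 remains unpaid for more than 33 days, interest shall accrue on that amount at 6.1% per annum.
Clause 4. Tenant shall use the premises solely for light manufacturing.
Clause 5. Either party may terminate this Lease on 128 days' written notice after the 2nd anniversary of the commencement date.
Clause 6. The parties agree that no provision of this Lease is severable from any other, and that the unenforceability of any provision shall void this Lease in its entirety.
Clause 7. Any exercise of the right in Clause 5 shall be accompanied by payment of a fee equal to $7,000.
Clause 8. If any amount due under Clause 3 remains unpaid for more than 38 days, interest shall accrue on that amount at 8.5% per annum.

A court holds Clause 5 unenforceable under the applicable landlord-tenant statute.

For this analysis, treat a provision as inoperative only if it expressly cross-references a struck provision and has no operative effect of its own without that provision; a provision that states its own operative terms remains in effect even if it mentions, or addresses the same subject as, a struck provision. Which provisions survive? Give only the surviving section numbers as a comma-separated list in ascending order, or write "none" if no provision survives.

Clause 5 is struck. Clause 7 operates only by reference to Clause 5, so it falls with Clause 5. Clause 6 provides that the Lease is not severable, so the invalidity of any one provision voids the entire Lease. No provision of the Lease survives.

none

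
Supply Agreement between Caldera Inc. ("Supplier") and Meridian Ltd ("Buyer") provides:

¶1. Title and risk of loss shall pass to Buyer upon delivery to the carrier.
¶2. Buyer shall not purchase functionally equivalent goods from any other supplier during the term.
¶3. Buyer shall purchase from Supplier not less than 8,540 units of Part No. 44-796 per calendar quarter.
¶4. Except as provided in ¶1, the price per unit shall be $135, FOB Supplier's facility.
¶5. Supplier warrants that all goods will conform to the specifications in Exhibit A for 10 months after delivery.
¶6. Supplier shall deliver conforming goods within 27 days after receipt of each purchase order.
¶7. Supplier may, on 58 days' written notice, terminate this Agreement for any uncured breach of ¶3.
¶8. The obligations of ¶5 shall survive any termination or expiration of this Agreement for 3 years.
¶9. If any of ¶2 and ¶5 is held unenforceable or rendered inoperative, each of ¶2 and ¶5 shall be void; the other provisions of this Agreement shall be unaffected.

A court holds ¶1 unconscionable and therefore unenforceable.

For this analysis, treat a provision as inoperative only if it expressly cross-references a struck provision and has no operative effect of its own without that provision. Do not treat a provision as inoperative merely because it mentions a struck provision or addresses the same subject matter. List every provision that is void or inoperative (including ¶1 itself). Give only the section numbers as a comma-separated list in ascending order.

1

¶1 is struck. ¶4 mentions ¶1 but its own obligation stands independently of ¶1, so ¶4 is not affected. No other provision's operative terms depend on ¶1. ¶9 ties ¶2 and ¶5 together, but none of those is affected here; the remaining provisions continue in force under ¶9. ¶2, ¶3, ¶4, ¶5, ¶6, ¶7, ¶8, and ¶9 remain in effect.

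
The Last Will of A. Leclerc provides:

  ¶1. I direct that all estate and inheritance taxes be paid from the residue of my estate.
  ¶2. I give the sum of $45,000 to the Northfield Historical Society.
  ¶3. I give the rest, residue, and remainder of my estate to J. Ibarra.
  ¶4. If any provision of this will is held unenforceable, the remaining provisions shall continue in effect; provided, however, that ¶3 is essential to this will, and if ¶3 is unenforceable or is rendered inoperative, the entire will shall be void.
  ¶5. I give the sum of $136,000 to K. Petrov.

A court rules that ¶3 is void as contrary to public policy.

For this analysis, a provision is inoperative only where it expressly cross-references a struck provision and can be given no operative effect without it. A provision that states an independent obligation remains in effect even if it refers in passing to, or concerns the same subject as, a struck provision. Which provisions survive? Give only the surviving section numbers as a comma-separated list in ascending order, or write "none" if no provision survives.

none

¶3 is struck. Nothing else in the will is defined by reference to ¶3. ¶4 makes ¶3 an essential term, and ¶3 is the provision held invalid; under ¶4, the entire will is therefore void. No provision of the will survives.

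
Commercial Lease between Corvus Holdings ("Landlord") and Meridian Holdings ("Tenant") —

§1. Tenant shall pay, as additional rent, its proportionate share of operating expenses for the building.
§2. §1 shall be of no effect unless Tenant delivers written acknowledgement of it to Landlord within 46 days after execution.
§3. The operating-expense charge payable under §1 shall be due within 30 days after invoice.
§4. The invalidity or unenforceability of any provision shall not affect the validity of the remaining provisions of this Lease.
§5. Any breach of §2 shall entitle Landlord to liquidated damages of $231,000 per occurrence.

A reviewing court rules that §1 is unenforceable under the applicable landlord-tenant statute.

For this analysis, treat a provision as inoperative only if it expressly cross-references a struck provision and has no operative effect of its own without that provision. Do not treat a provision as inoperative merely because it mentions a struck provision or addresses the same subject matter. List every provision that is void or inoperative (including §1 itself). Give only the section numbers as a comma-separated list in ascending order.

§1 is struck. The only function of §2 is the acknowledgement condition for §1, so it cannot stand once §1 is removed. §3 does nothing except set the payment deadline for the operating-expense charge by reference to §1; with §1 gone it has no independent effect and is inoperative. §5 operates only by reference to §2, so it falls with §2. Under the severability clause in §4, the remaining provisions continue in force. Only §4 remains in effect.

1, 2, 3, 5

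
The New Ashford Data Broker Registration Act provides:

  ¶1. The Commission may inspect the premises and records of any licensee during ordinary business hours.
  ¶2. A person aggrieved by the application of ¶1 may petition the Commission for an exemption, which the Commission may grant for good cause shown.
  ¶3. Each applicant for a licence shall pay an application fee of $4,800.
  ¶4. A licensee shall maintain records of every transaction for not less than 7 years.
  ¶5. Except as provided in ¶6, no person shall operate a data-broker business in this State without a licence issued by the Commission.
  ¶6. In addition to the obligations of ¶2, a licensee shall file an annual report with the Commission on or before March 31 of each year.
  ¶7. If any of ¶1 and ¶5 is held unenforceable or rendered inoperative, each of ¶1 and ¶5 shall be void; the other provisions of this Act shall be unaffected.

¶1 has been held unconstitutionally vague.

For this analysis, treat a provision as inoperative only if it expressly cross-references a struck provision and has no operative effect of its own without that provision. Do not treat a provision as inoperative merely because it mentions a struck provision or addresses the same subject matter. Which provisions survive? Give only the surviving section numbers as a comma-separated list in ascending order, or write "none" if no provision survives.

3, 4, 6, 7

¶1 is struck. ¶2 operates only by reference to ¶1, so it falls with ¶1. Although ¶6 refers to ¶2, its operative terms do not depend on ¶2, so it remains in effect. ¶7 declares ¶1 and ¶5 mutually dependent; since one of them has fallen, all of them are of no effect. That brings down ¶5 as well. The remainder continues in force under ¶7. That leaves ¶3, ¶4, ¶6, and ¶7 in effect.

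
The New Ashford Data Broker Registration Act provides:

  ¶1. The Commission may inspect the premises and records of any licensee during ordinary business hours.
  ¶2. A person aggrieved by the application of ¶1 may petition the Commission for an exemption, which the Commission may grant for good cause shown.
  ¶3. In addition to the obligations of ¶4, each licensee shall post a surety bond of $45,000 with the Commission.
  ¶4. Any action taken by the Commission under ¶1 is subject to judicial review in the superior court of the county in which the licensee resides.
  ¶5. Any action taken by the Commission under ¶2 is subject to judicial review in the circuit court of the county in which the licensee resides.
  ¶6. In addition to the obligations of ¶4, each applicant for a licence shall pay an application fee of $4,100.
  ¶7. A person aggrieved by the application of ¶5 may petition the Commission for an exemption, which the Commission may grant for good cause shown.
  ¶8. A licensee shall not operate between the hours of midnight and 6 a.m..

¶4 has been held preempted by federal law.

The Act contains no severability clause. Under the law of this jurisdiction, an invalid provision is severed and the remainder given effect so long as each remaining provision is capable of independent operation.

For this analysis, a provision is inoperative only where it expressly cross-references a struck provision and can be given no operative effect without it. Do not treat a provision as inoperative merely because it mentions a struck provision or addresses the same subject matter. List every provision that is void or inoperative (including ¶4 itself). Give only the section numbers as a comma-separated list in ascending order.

4

¶4 is struck. ¶3 mentions ¶4 but its own obligation stands independently of ¶4, so ¶3 is not affected. Although ¶6 refers to ¶4, its operative terms do not depend on ¶4, so it remains in effect. Nothing else in the Act is defined by reference to ¶4. Under the stated default rule, only provisions that cannot operate independently fall away; the rest are enforced. ¶1, ¶2, ¶3, ¶5, ¶6, ¶7, and ¶8 remain in effect.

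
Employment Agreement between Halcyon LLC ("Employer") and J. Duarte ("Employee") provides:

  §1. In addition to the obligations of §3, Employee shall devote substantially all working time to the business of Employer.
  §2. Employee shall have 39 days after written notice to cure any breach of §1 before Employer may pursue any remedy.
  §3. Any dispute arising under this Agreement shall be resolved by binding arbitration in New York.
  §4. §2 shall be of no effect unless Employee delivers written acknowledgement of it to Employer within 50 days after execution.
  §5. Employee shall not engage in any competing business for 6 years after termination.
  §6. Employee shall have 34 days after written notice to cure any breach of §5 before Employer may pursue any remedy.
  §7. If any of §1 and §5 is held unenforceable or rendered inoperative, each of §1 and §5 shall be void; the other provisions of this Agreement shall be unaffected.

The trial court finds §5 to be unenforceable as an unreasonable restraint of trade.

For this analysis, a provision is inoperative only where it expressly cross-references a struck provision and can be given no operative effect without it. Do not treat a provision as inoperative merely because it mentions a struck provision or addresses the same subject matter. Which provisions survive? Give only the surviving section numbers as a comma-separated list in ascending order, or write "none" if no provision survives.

3, 7

§5 is struck. §6 has no operative effect of its own apart from §5 and is therefore inoperative. §7 declares §1 and §5 mutually dependent; since one of them has fallen, all of them are of no effect. That brings down §1 as well. §2 and §4 in turn depend solely on a provision now struck and likewise fall. The remainder continues in force under §7. §3 and §7 remain in effect.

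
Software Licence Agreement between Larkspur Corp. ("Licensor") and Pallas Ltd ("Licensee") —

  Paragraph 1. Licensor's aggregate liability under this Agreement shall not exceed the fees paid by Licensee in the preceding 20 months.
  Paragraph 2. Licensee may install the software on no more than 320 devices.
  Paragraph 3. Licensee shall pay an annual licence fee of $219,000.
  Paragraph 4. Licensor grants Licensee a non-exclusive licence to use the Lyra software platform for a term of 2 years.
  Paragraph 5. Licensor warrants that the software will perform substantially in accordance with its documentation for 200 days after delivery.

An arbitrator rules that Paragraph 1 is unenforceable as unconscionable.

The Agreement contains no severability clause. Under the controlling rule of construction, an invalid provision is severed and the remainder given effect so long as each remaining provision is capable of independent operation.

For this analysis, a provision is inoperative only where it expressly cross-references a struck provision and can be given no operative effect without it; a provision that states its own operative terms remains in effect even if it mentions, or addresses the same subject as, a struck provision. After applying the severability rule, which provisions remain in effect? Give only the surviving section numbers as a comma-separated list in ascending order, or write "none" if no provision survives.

Paragraph 1 is struck. Nothing else in the Agreement is defined by reference to Paragraph 1. Under the stated default rule, only provisions that cannot operate independently fall away; the rest are enforced. Paragraph 2, Paragraph 3, Paragraph 4, and Paragraph 5 remain in effect.

2, 3, 4, 5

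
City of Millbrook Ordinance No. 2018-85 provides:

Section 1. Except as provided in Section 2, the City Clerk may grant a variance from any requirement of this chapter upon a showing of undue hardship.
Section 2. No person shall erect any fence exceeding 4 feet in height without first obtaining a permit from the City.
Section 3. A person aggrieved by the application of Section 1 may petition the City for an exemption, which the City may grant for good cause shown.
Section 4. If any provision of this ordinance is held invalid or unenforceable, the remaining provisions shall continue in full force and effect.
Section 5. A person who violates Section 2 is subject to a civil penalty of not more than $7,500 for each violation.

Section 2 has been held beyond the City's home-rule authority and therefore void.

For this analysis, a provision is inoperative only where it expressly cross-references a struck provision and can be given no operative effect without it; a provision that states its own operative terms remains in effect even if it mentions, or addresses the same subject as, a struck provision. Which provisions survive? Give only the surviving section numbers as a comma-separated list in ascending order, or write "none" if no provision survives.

1, 3, 4

Section 2 is struck. Section 5 operates only by reference to Section 2, so it falls with Section 2. Although Section 1 refers to Section 2, its operative terms do not depend on Section 2, so it remains in effect. Under the severability clause in Section 4, the remaining provisions continue in force. Section 1, Section 3, and Section 4 remain in effect.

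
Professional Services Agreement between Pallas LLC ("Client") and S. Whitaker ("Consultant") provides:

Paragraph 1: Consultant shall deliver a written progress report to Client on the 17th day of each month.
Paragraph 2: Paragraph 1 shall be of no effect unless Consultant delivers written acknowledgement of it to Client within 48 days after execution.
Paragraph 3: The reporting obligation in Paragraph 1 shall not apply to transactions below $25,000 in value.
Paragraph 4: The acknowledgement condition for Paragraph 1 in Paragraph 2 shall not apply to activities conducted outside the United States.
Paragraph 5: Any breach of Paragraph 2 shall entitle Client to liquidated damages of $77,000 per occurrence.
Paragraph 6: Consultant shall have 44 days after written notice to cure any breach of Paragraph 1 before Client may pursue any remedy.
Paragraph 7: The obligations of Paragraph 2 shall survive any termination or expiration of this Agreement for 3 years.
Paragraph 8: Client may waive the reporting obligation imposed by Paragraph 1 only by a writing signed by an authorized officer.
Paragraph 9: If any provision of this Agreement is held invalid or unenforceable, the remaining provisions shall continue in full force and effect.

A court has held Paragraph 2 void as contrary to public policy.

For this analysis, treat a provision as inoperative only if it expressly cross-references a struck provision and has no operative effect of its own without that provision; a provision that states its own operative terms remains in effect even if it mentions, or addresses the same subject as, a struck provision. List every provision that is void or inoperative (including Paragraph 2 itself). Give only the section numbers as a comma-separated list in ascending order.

2, 4, 5, 7

Paragraph 2 is struck. Paragraph 4 has no operative effect of its own apart from Paragraph 2 and is therefore inoperative. Paragraph 5 does nothing except set the liquidated-damages amount by reference to Paragraph 2; with Paragraph 2 gone it has no independent effect and is inoperative. Paragraph 7 merely fixes the survival period for Paragraph 2; with Paragraph 2 gone it has nothing to operate on and falls away. Paragraph 9 is a severability clause and preserves every provision that can still be given independent effect. That leaves Paragraph 1, Paragraph 3, Paragraph 6, Paragraph 8, and Paragraph 9 in effect.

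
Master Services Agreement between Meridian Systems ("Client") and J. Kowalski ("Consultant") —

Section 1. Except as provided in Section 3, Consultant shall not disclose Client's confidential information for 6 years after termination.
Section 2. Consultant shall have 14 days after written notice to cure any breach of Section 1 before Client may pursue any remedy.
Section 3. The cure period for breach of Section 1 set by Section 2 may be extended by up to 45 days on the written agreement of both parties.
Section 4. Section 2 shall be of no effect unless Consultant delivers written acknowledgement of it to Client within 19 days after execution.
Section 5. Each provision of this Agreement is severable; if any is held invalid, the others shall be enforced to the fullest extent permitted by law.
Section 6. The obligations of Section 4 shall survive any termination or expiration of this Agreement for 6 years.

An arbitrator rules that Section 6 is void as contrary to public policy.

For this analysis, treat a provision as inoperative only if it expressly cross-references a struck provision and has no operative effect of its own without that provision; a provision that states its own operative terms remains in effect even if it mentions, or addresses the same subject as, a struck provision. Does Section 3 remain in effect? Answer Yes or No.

Section 6 is struck. Nothing else in the Agreement is defined by reference to Section 6. Under the severability clause in Section 5, the remaining provisions continue in force. That leaves Section 1, Section 2, Section 3, Section 4, and Section 5 in effect. Section 3 is among the surviving provisions, so the answer is yes.

Yes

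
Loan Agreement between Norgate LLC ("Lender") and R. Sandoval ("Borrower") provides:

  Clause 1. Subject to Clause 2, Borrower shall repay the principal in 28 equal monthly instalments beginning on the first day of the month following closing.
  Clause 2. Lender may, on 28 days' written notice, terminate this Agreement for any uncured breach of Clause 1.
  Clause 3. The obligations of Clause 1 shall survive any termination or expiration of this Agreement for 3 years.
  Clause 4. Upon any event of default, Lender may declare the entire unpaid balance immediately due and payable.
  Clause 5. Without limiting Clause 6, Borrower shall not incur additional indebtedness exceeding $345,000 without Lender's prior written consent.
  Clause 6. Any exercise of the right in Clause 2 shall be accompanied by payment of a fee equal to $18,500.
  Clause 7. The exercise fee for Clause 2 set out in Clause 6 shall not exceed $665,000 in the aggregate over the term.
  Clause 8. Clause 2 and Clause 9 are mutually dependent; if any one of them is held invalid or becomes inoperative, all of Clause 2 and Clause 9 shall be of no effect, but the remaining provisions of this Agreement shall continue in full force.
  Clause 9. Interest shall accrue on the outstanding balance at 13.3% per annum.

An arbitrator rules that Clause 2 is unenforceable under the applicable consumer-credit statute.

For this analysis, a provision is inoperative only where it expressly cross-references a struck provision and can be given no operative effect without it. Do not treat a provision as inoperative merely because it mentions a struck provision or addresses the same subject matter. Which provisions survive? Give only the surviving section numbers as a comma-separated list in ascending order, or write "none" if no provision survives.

Clause 2 is struck. Clause 6 has no operative effect of its own apart from Clause 2 and is therefore inoperative. Clause 7 does nothing except set the aggregate cap on the exercise fee for Clause 2 by reference to Clause 6; with Clause 6 gone it has no independent effect and is inoperative. Clause 1 mentions Clause 2 but its own obligation stands independently of Clause 2, so Clause 1 is not affected. Clause 5 mentions Clause 6 but its own obligation stands independently of Clause 6, so Clause 5 is not affected. Clause 8 declares Clause 2 and Clause 9 mutually dependent; since one of them has fallen, all of them are of no effect. That brings down Clause 9 as well. The remainder continues in force under Clause 8. That leaves Clause 1, Clause 3, Clause 4, Clause 5, and Clause 8 in effect.

1, 3, 4, 5, 8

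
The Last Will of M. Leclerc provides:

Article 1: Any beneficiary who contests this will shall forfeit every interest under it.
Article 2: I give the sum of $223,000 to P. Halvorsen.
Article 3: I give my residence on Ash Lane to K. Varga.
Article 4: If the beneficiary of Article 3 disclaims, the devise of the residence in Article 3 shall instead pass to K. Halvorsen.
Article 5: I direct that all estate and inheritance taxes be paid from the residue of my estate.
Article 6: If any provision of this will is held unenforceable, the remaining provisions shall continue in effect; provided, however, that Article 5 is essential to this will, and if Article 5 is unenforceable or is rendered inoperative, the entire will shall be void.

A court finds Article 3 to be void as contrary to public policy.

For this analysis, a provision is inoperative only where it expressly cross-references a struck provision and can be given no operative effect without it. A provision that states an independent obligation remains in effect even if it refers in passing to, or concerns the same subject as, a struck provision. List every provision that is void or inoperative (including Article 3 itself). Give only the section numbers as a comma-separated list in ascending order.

3, 4

Article 3 is struck. Article 4 has no operative effect of its own apart from Article 3 and is therefore inoperative. Article 6 makes Article 5 an essential term, but Article 5 is unaffected, so the severability proviso in Article 6 preserves the remaining provisions. That leaves Article 1, Article 2, Article 5, and Article 6 in effect.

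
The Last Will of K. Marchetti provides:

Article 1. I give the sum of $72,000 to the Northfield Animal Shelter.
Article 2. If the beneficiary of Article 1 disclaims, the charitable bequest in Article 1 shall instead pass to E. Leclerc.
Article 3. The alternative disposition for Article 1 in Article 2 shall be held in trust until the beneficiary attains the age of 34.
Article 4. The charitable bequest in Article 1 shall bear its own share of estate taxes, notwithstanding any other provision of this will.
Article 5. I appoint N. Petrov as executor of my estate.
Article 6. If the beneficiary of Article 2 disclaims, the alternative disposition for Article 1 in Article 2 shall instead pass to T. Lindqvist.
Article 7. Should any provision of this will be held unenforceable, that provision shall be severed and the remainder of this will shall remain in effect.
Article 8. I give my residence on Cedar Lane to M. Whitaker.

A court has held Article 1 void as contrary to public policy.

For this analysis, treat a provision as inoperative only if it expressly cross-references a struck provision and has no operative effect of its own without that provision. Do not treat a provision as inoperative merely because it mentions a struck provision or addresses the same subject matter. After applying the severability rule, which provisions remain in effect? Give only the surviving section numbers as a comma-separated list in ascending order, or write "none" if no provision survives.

Article 1 is struck. The only function of Article 2 is the alternative disposition for Article 1, so it cannot stand once Article 1 is removed. The only function of Article 4 is the tax charge on Article 1, so it cannot stand once Article 1 is removed. The only function of Article 3 is the trust for Article 2, so it cannot stand once Article 2 is removed. Article 6 operates only by reference to Article 2, so it falls with Article 2. Under the severability clause in Article 7, the remaining provisions continue in force. The provisions still in force are Article 5, Article 7, and Article 8.

5, 7, 8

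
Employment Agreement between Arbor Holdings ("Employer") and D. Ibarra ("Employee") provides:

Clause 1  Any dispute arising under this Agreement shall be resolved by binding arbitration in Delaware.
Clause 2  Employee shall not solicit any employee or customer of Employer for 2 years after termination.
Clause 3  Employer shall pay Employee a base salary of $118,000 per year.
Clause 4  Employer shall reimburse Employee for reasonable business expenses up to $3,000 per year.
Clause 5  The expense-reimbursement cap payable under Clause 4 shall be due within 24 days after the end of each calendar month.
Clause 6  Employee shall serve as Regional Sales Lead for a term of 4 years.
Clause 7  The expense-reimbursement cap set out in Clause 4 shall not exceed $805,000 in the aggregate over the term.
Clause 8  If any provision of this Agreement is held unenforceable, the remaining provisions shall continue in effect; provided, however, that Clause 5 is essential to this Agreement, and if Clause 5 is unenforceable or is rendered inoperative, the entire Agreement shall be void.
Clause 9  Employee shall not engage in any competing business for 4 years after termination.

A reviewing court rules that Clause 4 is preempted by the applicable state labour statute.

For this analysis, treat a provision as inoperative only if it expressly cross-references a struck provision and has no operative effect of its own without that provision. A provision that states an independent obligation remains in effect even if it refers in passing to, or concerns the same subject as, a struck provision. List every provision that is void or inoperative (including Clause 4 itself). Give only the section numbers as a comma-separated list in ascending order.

Clause 4 is struck. Clause 5 has no operative effect of its own apart from Clause 4 and is therefore inoperative. Clause 7 has no operative effect of its own apart from Clause 4 and is therefore inoperative. Clause 8 makes Clause 5 an essential term, and Clause 5 has been rendered inoperative by the cascade; under Clause 8, the entire Agreement is therefore void. No provision of the Agreement survives.

1, 2, 3, 4, 5, 6, 7, 8, 9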